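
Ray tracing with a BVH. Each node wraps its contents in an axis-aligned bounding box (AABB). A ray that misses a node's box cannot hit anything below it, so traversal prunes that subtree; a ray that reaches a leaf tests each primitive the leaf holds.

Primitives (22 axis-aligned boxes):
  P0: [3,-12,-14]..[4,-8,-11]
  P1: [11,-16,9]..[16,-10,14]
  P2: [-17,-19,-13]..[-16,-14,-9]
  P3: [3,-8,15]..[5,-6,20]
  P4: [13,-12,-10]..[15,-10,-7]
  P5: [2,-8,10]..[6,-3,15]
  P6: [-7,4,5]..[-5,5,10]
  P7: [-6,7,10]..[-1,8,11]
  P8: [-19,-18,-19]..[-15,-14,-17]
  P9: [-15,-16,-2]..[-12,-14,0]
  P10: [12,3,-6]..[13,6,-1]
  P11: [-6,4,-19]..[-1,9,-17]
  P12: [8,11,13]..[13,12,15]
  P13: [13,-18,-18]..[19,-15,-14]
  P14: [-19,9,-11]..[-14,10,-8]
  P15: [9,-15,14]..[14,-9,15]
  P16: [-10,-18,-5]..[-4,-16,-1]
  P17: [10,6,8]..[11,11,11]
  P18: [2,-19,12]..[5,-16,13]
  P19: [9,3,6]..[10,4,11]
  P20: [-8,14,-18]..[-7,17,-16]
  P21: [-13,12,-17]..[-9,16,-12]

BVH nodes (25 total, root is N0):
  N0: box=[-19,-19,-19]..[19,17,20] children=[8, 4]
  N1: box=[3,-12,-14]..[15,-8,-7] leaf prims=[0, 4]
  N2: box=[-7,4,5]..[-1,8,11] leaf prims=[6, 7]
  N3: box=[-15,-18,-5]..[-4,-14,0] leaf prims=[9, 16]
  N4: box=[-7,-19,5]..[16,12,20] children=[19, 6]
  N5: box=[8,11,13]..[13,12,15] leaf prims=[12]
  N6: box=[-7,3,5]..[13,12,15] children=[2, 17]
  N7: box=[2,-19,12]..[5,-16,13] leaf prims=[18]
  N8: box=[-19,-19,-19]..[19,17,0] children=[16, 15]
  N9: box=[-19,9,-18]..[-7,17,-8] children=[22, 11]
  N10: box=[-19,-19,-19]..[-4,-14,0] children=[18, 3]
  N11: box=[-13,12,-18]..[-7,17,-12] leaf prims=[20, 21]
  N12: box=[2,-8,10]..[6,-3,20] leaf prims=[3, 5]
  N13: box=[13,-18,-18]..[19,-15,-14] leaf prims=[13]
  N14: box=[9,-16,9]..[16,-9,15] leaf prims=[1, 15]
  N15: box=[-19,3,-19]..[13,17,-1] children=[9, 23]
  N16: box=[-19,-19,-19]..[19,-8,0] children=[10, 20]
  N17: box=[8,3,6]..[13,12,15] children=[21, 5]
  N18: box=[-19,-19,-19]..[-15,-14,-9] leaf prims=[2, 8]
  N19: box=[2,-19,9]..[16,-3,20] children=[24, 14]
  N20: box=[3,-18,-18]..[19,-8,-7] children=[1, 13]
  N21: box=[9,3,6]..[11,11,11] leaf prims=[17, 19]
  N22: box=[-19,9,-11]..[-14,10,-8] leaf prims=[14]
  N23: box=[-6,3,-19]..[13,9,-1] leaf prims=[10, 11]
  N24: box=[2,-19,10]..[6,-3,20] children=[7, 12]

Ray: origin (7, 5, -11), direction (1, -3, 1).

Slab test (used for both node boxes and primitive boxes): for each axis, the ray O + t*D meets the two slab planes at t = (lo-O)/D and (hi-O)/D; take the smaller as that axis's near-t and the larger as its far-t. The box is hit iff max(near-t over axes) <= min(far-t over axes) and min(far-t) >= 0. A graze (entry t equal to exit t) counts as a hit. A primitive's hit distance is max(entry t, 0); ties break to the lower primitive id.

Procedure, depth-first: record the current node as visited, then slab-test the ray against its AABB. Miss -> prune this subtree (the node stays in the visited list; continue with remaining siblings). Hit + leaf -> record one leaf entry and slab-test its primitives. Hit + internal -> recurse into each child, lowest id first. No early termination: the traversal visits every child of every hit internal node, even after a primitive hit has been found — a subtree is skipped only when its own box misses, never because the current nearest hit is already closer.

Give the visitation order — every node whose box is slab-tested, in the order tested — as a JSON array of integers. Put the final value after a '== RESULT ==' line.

Walk:
N0 x:[-26,12] y:[-4,8] z:[-8,31] -> hit [-4,8], descend [4, 8]
  N4 x:[-14,9] y:[-7/3,8] z:[16,31] -> miss, prune
  N8 x:[-26,12] y:[-4,8] z:[-8,11] -> hit [-4,8], descend [15, 16]
    N15 x:[-26,6] y:[-4,2/3] z:[-8,10] -> hit [-4,2/3], descend [9, 23]
      N9 x:[-26,-14] y:[-4,-4/3] z:[-7,3] -> miss, prune
      N23 x:[-13,6] y:[-4/3,2/3] z:[-8,10] -> hit [-4/3,2/3] leaf, test {P10(miss), P11(miss)}
    N16 x:[-26,12] y:[13/3,8] z:[-8,11] -> hit [13/3,8], descend [10, 20]
      N10 x:[-26,-11] y:[19/3,8] z:[-8,11] -> miss, prune
      N20 x:[-4,12] y:[13/3,23/3] z:[-7,4] -> miss, prune

order=[0, 4, 8, 15, 9, 23, 16, 10, 20]  |boxes|=9  |leaves|=1  hit=miss

== RESULT ==
[0, 4, 8, 15, 9, 23, 16, 10, 20]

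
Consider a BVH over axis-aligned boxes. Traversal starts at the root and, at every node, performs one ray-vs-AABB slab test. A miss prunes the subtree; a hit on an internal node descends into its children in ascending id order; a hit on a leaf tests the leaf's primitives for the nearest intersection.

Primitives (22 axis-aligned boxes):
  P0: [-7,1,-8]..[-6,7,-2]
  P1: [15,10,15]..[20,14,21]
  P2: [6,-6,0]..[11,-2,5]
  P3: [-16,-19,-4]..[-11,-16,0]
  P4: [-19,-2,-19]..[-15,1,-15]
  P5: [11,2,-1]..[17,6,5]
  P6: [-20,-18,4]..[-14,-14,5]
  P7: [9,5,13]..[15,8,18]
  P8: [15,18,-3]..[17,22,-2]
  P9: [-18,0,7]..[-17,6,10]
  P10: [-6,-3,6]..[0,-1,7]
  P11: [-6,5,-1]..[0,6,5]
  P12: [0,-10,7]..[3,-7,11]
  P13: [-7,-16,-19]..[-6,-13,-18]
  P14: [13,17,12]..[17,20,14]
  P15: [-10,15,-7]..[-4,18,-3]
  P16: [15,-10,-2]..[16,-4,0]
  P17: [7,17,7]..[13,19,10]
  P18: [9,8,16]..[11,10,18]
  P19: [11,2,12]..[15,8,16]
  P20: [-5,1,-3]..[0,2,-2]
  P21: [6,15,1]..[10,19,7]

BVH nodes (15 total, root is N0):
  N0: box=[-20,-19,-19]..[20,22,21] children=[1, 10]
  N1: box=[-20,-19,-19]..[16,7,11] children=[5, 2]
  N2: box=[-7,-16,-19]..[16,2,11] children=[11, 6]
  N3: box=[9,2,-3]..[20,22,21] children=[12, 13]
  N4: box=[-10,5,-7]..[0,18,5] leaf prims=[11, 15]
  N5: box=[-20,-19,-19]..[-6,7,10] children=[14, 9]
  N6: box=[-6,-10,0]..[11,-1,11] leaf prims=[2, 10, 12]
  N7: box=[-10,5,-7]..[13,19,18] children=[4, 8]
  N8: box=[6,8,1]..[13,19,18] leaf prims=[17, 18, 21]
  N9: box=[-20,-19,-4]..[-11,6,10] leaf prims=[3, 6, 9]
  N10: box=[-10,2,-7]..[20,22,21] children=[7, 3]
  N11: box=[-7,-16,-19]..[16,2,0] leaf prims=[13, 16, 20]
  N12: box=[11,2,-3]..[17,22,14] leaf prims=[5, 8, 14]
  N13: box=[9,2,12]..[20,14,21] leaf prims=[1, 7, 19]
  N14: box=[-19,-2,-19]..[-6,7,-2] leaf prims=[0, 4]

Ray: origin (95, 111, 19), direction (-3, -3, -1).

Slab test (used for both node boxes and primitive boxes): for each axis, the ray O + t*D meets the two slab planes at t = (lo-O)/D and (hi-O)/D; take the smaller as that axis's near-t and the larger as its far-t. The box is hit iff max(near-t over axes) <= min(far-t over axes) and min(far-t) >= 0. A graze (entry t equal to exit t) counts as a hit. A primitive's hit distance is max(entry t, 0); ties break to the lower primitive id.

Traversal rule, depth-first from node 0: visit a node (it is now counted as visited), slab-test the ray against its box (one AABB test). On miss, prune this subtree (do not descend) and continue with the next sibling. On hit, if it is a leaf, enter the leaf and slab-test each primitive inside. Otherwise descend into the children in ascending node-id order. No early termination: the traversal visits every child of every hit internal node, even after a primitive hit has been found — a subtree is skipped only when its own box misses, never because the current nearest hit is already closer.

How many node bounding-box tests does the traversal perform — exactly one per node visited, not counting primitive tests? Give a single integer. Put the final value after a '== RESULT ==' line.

Walk:
N0 x:[25,115/3] y:[89/3,130/3] z:[-2,38] -> hit [89/3,38], descend [1, 10]
  N1 x:[79/3,115/3] y:[104/3,130/3] z:[8,38] -> hit [104/3,38], descend [2, 5]
    N2 x:[79/3,34] y:[109/3,127/3] z:[8,38] -> miss, prune
    N5 x:[101/3,115/3] y:[104/3,130/3] z:[9,38] -> hit [104/3,38], descend [9, 14]
      N9 x:[106/3,115/3] y:[35,130/3] z:[9,23] -> miss, prune
      N14 x:[101/3,38] y:[104/3,113/3] z:[21,38] -> hit [104/3,113/3] leaf, test {P0(miss), P4@t=110/3}
  N10 x:[25,35] y:[89/3,109/3] z:[-2,26] -> miss, prune

order=[0, 1, 2, 5, 9, 14, 10]  |boxes|=7  |leaves|=1  hit=P4

== RESULT ==
7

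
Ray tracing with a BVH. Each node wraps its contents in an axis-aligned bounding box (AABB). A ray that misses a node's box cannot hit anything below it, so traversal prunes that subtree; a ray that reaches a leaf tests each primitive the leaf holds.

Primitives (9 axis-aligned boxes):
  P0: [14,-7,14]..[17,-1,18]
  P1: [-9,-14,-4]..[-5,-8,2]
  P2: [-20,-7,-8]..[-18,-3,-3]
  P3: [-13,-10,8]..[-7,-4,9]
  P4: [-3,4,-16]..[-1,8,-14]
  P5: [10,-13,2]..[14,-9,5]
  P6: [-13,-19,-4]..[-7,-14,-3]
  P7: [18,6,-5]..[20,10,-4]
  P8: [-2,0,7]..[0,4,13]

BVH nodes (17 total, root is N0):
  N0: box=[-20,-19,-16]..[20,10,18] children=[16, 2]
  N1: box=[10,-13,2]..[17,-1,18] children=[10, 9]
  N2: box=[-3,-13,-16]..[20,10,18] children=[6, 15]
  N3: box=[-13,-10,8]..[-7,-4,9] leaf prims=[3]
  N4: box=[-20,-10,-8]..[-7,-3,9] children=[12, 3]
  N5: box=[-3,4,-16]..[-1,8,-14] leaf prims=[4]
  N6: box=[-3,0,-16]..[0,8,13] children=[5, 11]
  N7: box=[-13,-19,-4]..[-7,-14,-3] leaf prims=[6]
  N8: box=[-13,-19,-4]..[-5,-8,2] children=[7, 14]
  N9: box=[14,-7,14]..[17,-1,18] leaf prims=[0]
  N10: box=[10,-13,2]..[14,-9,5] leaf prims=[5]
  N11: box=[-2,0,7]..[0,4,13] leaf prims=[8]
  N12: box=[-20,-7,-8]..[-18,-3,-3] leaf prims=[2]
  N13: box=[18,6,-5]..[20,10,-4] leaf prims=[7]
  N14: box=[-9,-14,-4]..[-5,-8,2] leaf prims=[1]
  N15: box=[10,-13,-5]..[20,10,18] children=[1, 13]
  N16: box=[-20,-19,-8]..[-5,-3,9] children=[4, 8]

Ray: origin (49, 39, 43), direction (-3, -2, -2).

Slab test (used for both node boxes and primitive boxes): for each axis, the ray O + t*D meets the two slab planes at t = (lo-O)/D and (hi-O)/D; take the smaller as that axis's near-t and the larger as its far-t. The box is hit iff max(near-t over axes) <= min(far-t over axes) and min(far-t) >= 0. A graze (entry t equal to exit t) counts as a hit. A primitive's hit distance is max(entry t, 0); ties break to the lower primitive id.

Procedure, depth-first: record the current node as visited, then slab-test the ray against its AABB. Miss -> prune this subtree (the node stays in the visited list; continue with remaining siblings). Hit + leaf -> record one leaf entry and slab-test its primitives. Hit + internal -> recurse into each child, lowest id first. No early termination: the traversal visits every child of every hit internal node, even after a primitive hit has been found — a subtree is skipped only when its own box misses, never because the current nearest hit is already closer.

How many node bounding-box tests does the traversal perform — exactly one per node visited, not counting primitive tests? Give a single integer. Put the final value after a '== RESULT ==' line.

Trace the traversal:
N0 x:[29/3,23] y:[29/2,29] z:[25/2,59/2] -> hit [29/2,23], descend [2, 16]
  N2 x:[29/3,52/3] y:[29/2,26] z:[25/2,59/2] -> hit [29/2,52/3], descend [6, 15]
    N6 x:[49/3,52/3] y:[31/2,39/2] z:[15,59/2] -> hit [49/3,52/3], descend [5, 11]
      N5 x:[50/3,52/3] y:[31/2,35/2] z:[57/2,59/2] -> miss, prune
      N11 x:[49/3,17] y:[35/2,39/2] z:[15,18] -> miss, prune
    N15 x:[29/3,13] y:[29/2,26] z:[25/2,24] -> miss, prune
  N16 x:[18,23] y:[21,29] z:[17,51/2] -> hit [21,23], descend [4, 8]
    N4 x:[56/3,23] y:[21,49/2] z:[17,51/2] -> hit [21,23], descend [3, 12]
      N3 x:[56/3,62/3] y:[43/2,49/2] z:[17,35/2] -> miss, prune
      N12 x:[67/3,23] y:[21,23] z:[23,51/2] -> hit [23,23] leaf, test {P2@t=23}
    N8 x:[18,62/3] y:[47/2,29] z:[41/2,47/2] -> miss, prune

11 AABB tests over nodes [0, 2, 6, 5, 11, 15, 16, 4, 3, 12, 8]; 1 leaf entered; closest P2.

== RESULT ==
11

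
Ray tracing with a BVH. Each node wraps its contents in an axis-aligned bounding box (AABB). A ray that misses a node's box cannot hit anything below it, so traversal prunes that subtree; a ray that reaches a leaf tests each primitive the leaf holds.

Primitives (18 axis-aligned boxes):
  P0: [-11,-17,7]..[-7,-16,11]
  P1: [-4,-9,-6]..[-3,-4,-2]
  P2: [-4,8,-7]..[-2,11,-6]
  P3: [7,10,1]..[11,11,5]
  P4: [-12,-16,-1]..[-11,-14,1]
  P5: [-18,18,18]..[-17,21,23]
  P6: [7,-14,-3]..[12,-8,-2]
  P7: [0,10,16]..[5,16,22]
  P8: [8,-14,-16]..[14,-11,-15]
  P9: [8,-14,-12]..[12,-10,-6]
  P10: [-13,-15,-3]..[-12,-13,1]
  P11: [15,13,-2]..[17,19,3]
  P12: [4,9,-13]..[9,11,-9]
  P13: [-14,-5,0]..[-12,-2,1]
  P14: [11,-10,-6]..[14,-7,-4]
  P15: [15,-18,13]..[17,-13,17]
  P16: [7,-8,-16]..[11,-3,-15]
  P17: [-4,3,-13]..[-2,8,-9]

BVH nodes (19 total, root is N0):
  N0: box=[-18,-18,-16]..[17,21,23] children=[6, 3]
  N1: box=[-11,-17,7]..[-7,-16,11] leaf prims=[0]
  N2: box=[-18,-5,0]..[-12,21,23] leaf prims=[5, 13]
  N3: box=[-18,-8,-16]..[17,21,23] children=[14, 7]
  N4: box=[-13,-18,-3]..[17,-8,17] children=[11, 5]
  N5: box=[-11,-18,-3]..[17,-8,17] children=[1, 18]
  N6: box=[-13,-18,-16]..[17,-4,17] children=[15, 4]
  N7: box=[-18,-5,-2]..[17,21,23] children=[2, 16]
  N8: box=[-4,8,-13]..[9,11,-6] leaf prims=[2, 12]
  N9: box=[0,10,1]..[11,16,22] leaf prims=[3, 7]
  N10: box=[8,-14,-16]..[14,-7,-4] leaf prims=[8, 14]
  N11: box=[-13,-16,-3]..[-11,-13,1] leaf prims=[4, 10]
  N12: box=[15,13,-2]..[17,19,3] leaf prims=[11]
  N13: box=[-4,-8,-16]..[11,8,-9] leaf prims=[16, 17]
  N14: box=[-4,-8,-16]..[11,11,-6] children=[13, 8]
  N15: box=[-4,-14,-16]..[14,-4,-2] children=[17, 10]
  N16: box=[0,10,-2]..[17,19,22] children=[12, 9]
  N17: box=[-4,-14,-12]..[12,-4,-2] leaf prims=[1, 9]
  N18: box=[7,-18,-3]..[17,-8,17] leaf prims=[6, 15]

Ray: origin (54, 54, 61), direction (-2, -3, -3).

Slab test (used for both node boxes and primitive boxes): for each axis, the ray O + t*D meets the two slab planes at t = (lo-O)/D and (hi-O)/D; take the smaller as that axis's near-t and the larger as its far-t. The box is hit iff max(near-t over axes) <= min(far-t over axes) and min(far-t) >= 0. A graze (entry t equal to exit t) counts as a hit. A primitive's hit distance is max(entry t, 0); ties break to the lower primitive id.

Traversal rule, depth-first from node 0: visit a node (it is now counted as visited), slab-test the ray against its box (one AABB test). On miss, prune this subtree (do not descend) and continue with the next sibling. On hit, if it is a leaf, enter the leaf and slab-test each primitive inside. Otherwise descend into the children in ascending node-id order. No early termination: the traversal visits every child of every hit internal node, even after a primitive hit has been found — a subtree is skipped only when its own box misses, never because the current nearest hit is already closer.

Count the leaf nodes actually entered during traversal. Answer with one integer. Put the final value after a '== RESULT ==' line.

Walk:
N0 x:[37/2,36] y:[11,24] z:[38/3,77/3] -> hit [37/2,24], descend [3, 6]
  N3 x:[37/2,36] y:[11,62/3] z:[38/3,77/3] -> hit [37/2,62/3], descend [7, 14]
    N7 x:[37/2,36] y:[11,59/3] z:[38/3,21] -> hit [37/2,59/3], descend [2, 16]
      N2 x:[33,36] y:[11,59/3] z:[38/3,61/3] -> miss, prune
      N16 x:[37/2,27] y:[35/3,44/3] z:[13,21] -> miss, prune
    N14 x:[43/2,29] y:[43/3,62/3] z:[67/3,77/3] -> miss, prune
  N6 x:[37/2,67/2] y:[58/3,24] z:[44/3,77/3] -> hit [58/3,24], descend [4, 15]
    N4 x:[37/2,67/2] y:[62/3,24] z:[44/3,64/3] -> hit [62/3,64/3], descend [5, 11]
      N5 x:[37/2,65/2] y:[62/3,24] z:[44/3,64/3] -> hit [62/3,64/3], descend [1, 18]
        N1 x:[61/2,65/2] y:[70/3,71/3] z:[50/3,18] -> miss, prune
        N18 x:[37/2,47/2] y:[62/3,24] z:[44/3,64/3] -> hit [62/3,64/3] leaf, test {P6@t=21, P15(miss)}
      N11 x:[65/2,67/2] y:[67/3,70/3] z:[20,64/3] -> miss, prune
    N15 x:[20,29] y:[58/3,68/3] z:[21,77/3] -> hit [21,68/3], descend [10, 17]
      N10 x:[20,23] y:[61/3,68/3] z:[65/3,77/3] -> hit [65/3,68/3] leaf, test {P8(miss), P14(miss)}
      N17 x:[21,29] y:[58/3,68/3] z:[21,73/3] -> hit [21,68/3] leaf, test {P1(miss), P9@t=67/3}

Summary -> nodes [0, 3, 7, 2, 16, 14, 6, 4, 5, 1, 18, 11, 15, 10, 17]; box-tests=15; leaf-entries=3; first=P6

== RESULT ==
3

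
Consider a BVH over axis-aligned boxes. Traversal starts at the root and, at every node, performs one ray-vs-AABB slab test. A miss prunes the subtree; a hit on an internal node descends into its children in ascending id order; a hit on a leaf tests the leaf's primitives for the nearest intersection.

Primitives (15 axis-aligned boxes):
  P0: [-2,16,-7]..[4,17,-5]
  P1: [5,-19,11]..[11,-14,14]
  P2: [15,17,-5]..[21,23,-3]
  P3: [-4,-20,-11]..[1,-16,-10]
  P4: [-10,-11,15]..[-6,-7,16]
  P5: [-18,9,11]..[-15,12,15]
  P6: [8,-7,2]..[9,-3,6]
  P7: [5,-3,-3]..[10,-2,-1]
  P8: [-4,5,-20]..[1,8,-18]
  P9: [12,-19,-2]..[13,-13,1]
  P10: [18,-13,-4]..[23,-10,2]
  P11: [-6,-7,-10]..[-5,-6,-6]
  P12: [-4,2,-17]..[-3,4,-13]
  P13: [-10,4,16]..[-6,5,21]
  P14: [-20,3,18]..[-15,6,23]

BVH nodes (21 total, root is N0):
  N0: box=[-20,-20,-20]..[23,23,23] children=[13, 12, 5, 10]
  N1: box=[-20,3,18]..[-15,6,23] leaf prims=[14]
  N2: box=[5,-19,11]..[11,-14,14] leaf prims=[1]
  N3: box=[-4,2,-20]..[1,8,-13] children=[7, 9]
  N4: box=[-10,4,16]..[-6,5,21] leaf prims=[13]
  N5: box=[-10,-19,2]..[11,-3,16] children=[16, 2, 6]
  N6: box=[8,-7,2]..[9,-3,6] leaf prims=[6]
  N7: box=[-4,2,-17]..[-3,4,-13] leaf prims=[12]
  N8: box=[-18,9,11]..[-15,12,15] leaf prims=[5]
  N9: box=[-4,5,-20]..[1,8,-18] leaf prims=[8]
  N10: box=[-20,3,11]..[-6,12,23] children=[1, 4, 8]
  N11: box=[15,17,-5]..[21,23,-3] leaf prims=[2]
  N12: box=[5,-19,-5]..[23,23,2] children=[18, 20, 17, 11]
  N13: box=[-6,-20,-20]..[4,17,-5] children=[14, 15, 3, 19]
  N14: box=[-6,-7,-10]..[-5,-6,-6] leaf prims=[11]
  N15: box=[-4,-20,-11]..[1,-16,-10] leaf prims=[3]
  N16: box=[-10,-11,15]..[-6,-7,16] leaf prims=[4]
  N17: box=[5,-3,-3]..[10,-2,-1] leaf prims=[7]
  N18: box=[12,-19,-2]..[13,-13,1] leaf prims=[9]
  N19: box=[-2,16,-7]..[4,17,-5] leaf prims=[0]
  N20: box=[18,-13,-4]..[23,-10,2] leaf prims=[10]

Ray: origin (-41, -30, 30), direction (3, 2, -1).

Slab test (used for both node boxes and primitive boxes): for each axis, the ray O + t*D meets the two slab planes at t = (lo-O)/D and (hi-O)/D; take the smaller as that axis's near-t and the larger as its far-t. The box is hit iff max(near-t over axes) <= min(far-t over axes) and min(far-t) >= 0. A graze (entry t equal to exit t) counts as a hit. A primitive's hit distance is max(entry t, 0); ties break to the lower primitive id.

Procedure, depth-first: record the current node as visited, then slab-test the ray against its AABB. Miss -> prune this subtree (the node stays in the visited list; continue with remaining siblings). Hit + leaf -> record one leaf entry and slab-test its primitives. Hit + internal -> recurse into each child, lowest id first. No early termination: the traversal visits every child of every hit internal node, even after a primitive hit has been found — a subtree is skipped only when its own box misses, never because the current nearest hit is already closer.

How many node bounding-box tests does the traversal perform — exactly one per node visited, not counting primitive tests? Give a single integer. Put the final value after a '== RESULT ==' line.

Walk:
N0 x:[7,64/3] y:[5,53/2] z:[7,50] -> hit [7,64/3], descend [5, 10, 12, 13]
  N5 x:[31/3,52/3] y:[11/2,27/2] z:[14,28] -> miss, prune
  N10 x:[7,35/3] y:[33/2,21] z:[7,19] -> miss, prune
  N12 x:[46/3,64/3] y:[11/2,53/2] z:[28,35] -> miss, prune
  N13 x:[35/3,15] y:[5,47/2] z:[35,50] -> miss, prune

Summary -> nodes [0, 5, 10, 12, 13]; box-tests=5; leaf-entries=0; first=miss

== RESULT ==
5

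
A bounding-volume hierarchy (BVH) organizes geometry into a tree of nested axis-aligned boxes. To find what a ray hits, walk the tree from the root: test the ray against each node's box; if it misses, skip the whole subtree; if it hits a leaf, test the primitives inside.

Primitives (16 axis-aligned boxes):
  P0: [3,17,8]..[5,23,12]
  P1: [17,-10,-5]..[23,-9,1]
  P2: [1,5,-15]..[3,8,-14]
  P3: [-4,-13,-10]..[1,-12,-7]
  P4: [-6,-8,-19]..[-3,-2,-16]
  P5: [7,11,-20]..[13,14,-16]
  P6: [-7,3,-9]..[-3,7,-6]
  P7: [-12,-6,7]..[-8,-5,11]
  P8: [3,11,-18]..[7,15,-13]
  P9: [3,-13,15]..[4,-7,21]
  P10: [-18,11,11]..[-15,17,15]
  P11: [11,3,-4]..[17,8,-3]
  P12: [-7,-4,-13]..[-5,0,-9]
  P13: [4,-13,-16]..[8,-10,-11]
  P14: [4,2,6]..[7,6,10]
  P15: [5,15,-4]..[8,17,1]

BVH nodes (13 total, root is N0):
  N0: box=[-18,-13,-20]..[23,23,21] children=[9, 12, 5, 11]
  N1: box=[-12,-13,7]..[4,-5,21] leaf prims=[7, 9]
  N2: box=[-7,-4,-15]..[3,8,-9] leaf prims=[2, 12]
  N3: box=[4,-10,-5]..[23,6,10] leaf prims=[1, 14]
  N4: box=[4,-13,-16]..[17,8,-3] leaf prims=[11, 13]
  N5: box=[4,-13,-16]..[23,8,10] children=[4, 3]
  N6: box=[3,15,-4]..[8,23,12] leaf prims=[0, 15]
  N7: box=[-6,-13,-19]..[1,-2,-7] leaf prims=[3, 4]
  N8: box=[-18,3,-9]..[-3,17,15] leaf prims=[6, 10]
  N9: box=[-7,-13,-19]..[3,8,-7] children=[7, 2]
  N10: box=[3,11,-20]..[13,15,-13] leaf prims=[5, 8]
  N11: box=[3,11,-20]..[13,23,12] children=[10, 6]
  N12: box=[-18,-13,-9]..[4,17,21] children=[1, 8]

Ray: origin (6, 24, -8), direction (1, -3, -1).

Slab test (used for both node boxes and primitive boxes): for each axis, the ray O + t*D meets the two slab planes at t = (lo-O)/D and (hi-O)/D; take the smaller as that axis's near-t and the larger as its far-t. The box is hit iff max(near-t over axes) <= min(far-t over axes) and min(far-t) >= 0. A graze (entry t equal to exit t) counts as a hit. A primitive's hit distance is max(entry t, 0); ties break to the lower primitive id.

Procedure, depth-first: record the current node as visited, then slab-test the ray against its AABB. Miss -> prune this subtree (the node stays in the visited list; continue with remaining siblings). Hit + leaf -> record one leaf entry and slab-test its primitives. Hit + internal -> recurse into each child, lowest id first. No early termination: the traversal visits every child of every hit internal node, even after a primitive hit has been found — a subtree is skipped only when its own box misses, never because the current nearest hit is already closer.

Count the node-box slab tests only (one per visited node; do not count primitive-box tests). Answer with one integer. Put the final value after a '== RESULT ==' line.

Traverse from the root:
N0 x:[-24,17] y:[1/3,37/3] z:[-29,12] -> hit [1/3,12], descend [5, 9, 11, 12]
  N5 x:[-2,17] y:[16/3,37/3] z:[-18,8] -> hit [16/3,8], descend [3, 4]
    N3 x:[-2,17] y:[6,34/3] z:[-18,-3] -> miss, prune
    N4 x:[-2,11] y:[16/3,37/3] z:[-5,8] -> hit [16/3,8] leaf, test {P11(miss), P13(miss)}
  N9 x:[-13,-3] y:[16/3,37/3] z:[-1,11] -> miss, prune
  N11 x:[-3,7] y:[1/3,13/3] z:[-20,12] -> hit [1/3,13/3], descend [6, 10]
    N6 x:[-3,2] y:[1/3,3] z:[-20,-4] -> miss, prune
    N10 x:[-3,7] y:[3,13/3] z:[5,12] -> miss, prune
  N12 x:[-24,-2] y:[7/3,37/3] z:[-29,1] -> miss, prune

order=[0, 5, 3, 4, 9, 11, 6, 10, 12]  |boxes|=9  |leaves|=1  hit=miss

== RESULT ==
9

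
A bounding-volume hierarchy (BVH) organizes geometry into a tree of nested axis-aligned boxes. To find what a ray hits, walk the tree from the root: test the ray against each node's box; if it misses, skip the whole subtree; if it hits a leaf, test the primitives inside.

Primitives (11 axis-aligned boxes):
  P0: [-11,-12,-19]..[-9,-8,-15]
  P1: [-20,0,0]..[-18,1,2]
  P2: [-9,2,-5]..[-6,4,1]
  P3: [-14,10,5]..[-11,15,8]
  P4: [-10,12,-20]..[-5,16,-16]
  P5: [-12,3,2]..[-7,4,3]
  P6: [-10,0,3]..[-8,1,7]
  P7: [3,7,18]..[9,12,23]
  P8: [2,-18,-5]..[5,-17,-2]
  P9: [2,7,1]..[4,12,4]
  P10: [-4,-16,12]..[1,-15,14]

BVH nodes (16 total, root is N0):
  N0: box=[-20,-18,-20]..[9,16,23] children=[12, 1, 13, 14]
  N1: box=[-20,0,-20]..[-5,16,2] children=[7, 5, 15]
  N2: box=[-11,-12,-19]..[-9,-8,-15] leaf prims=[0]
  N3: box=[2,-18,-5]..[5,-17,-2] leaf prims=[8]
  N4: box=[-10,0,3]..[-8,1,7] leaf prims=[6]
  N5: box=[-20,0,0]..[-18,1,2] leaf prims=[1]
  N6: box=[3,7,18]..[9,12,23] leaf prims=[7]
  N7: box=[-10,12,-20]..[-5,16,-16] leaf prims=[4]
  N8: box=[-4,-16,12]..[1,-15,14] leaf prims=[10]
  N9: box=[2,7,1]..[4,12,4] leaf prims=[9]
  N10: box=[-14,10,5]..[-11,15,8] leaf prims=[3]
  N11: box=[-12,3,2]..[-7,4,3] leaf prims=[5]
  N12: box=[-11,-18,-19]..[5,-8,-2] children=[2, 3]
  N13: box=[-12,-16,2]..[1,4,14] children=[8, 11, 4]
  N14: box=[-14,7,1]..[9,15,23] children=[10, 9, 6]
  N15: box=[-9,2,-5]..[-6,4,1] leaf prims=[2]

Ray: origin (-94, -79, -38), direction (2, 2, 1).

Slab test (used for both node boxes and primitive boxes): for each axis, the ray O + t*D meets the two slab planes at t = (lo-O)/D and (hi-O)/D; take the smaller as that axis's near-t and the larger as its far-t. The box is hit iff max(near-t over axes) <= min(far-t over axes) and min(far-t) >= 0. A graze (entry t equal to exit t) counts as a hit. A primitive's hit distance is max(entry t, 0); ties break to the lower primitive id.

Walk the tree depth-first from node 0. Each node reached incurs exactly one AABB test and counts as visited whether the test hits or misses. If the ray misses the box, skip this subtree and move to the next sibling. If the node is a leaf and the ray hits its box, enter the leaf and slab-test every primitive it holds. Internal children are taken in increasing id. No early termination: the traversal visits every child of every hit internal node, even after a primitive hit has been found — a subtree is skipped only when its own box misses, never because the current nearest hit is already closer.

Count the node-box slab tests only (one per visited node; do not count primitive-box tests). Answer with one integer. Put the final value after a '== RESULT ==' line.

Traverse from the root:
N0 x:[37,103/2] y:[61/2,95/2] z:[18,61] -> hit [37,95/2], descend [1, 12, 13, 14]
  N1 x:[37,89/2] y:[79/2,95/2] z:[18,40] -> hit [79/2,40], descend [5, 7, 15]
    N5 x:[37,38] y:[79/2,40] z:[38,40] -> miss, prune
    N7 x:[42,89/2] y:[91/2,95/2] z:[18,22] -> miss, prune
    N15 x:[85/2,44] y:[81/2,83/2] z:[33,39] -> miss, prune
  N12 x:[83/2,99/2] y:[61/2,71/2] z:[19,36] -> miss, prune
  N13 x:[41,95/2] y:[63/2,83/2] z:[40,52] -> hit [41,83/2], descend [4, 8, 11]
    N4 x:[42,43] y:[79/2,40] z:[41,45] -> miss, prune
    N8 x:[45,95/2] y:[63/2,32] z:[50,52] -> miss, prune
    N11 x:[41,87/2] y:[41,83/2] z:[40,41] -> hit [41,41] leaf, test {P5@t=41}
  N14 x:[40,103/2] y:[43,47] z:[39,61] -> hit [43,47], descend [6, 9, 10]
    N6 x:[97/2,103/2] y:[43,91/2] z:[56,61] -> miss, prune
    N9 x:[48,49] y:[43,91/2] z:[39,42] -> miss, prune
    N10 x:[40,83/2] y:[89/2,47] z:[43,46] -> miss, prune

Visited [0, 1, 5, 7, 15, 12, 13, 4, 8, 11, 14, 6, 9, 10]. Tests: 14 box, 1 leaf. Nearest: P5.

== RESULT ==
14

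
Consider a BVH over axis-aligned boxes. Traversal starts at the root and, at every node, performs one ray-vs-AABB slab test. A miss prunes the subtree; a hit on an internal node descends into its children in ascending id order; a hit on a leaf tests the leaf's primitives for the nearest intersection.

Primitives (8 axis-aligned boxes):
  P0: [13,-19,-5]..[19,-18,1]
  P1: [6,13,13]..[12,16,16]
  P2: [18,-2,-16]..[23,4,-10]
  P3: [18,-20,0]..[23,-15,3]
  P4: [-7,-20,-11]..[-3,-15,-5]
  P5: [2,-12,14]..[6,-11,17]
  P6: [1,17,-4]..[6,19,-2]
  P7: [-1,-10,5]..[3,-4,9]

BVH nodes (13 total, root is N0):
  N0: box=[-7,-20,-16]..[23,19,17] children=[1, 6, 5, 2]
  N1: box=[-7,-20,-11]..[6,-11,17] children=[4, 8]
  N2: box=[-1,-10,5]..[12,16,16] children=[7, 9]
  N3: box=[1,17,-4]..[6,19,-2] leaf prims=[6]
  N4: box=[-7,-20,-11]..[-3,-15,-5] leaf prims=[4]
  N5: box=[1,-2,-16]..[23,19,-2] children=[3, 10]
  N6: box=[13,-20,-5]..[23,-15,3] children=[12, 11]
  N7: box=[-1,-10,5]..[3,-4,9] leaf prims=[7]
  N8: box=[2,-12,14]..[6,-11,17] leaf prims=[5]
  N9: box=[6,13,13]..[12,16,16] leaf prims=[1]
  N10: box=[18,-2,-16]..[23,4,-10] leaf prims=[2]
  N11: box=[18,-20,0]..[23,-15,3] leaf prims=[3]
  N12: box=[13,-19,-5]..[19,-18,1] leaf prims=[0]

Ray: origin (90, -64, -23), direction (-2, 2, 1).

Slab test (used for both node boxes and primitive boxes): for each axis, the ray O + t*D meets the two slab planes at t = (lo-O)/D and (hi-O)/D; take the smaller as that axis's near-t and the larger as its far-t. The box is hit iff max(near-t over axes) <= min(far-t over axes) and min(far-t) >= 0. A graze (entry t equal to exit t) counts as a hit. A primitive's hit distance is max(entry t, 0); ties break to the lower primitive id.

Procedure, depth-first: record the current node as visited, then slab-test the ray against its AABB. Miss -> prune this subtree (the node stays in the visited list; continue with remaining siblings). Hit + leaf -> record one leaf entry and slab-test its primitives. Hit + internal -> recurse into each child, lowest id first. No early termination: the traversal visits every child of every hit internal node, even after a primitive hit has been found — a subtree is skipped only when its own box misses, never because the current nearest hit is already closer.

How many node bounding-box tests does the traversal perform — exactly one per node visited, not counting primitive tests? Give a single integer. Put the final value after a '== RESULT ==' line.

Walk:
N0 x:[67/2,97/2] y:[22,83/2] z:[7,40] -> hit [67/2,40], descend [1, 2, 5, 6]
  N1 x:[42,97/2] y:[22,53/2] z:[12,40] -> miss, prune
  N2 x:[39,91/2] y:[27,40] z:[28,39] -> hit [39,39], descend [7, 9]
    N7 x:[87/2,91/2] y:[27,30] z:[28,32] -> miss, prune
    N9 x:[39,42] y:[77/2,40] z:[36,39] -> hit [39,39] leaf, test {P1@t=39}
  N5 x:[67/2,89/2] y:[31,83/2] z:[7,21] -> miss, prune
  N6 x:[67/2,77/2] y:[22,49/2] z:[18,26] -> miss, prune

order=[0, 1, 2, 7, 9, 5, 6]  |boxes|=7  |leaves|=1  hit=P1

== RESULT ==
7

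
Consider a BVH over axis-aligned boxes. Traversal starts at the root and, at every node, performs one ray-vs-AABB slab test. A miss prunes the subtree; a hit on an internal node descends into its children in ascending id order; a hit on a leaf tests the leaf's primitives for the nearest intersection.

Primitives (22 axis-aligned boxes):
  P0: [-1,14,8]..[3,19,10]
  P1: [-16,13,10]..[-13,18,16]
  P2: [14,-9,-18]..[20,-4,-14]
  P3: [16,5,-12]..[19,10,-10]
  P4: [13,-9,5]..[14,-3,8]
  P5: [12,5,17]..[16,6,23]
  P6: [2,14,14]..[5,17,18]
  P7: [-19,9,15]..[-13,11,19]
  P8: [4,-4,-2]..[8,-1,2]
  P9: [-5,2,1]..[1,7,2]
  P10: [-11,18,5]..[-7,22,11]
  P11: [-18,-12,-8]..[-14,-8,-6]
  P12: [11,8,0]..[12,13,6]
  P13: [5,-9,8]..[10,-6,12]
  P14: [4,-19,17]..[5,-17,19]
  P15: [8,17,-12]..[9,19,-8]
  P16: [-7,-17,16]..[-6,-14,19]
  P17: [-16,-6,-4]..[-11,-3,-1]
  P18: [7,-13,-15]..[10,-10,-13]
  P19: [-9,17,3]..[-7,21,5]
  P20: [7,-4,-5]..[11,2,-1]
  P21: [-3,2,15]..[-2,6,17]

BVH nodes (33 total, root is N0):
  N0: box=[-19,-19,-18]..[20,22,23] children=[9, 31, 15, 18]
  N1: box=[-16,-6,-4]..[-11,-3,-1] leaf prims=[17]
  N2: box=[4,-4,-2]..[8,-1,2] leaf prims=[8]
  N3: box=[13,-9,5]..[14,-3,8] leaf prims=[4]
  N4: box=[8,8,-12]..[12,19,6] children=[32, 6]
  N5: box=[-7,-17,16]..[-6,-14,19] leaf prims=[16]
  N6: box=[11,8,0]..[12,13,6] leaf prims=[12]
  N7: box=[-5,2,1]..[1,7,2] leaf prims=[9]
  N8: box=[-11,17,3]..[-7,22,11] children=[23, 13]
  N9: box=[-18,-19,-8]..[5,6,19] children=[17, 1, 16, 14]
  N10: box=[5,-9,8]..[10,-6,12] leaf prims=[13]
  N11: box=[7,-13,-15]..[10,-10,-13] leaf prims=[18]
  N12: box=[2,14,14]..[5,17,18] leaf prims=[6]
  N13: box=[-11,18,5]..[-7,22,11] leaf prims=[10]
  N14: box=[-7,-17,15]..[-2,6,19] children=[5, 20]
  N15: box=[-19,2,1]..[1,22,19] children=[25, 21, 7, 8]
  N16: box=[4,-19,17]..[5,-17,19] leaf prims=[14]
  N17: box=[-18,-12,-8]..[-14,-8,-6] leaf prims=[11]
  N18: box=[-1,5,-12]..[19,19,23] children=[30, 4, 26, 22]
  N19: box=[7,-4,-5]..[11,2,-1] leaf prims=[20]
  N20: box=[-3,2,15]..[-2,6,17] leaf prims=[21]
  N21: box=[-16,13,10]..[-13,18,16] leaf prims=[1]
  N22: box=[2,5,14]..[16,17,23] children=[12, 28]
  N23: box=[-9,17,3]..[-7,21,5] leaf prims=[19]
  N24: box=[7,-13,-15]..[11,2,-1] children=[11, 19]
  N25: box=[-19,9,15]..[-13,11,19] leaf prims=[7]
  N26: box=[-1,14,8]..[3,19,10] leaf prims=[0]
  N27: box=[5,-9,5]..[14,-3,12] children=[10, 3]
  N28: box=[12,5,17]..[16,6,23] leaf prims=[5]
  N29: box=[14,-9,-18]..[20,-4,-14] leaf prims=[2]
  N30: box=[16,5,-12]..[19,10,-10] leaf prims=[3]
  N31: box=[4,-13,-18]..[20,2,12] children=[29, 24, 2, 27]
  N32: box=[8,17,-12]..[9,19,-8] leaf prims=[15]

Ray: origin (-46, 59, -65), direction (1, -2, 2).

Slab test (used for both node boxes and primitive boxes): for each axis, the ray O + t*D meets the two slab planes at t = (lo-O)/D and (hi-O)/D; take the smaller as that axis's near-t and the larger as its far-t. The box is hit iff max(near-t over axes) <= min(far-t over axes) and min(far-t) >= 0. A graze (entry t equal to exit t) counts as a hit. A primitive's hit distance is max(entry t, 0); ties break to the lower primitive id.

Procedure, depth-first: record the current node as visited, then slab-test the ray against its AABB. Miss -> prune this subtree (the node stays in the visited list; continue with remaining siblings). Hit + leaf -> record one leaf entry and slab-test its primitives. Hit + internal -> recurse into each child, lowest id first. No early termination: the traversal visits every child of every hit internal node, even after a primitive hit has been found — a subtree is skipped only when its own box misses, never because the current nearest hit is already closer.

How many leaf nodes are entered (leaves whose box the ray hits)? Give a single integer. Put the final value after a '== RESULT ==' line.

Traverse from the root:
N0 x:[27,66] y:[37/2,39] z:[47/2,44] -> hit [27,39], descend [9, 15, 18, 31]
  N9 x:[28,51] y:[53/2,39] z:[57/2,42] -> hit [57/2,39], descend [1, 14, 16, 17]
    N1 x:[30,35] y:[31,65/2] z:[61/2,32] -> hit [31,32] leaf, test {P17@t=31}
    N14 x:[39,44] y:[53/2,38] z:[40,42] -> miss, prune
    N16 x:[50,51] y:[38,39] z:[41,42] -> miss, prune
    N17 x:[28,32] y:[67/2,71/2] z:[57/2,59/2] -> miss, prune
  N15 x:[27,47] y:[37/2,57/2] z:[33,42] -> miss, prune
  N18 x:[45,65] y:[20,27] z:[53/2,44] -> miss, prune
  N31 x:[50,66] y:[57/2,36] z:[47/2,77/2] -> miss, prune

Summary -> nodes [0, 9, 1, 14, 16, 17, 15, 18, 31]; box-tests=9; leaf-entries=1; first=P17

== RESULT ==
1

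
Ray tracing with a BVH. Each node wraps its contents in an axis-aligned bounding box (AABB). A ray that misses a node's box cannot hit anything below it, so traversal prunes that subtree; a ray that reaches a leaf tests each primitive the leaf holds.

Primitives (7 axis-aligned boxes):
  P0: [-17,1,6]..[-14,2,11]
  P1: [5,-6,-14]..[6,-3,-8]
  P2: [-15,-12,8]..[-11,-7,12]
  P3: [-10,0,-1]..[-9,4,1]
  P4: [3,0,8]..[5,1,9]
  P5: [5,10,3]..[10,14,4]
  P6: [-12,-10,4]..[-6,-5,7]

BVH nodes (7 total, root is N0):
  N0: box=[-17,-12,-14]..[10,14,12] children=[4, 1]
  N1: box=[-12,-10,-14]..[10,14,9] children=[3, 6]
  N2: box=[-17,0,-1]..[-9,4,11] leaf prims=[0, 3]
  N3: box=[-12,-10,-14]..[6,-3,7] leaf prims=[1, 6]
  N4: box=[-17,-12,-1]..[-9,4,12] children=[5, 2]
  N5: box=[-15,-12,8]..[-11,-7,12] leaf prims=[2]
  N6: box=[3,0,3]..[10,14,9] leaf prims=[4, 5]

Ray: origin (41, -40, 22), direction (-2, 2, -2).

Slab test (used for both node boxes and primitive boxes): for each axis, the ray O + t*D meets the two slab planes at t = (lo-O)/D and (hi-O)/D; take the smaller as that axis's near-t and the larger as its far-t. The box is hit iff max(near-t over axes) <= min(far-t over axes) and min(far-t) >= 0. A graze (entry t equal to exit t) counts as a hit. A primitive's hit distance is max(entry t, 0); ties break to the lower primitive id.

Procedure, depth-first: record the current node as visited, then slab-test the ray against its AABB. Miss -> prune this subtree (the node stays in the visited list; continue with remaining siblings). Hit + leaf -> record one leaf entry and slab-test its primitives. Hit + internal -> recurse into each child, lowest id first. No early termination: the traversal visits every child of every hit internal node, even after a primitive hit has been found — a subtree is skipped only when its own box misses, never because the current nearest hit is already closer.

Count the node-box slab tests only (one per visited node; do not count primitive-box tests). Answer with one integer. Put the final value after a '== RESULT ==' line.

Walk:
N0 x:[31/2,29] y:[14,27] z:[5,18] -> hit [31/2,18], descend [1, 4]
  N1 x:[31/2,53/2] y:[15,27] z:[13/2,18] -> hit [31/2,18], descend [3, 6]
    N3 x:[35/2,53/2] y:[15,37/2] z:[15/2,18] -> hit [35/2,18] leaf, test {P1@t=35/2, P6(miss)}
    N6 x:[31/2,19] y:[20,27] z:[13/2,19/2] -> miss, prune
  N4 x:[25,29] y:[14,22] z:[5,23/2] -> miss, prune

Summary -> nodes [0, 1, 3, 6, 4]; box-tests=5; leaf-entries=1; first=P1

== RESULT ==
5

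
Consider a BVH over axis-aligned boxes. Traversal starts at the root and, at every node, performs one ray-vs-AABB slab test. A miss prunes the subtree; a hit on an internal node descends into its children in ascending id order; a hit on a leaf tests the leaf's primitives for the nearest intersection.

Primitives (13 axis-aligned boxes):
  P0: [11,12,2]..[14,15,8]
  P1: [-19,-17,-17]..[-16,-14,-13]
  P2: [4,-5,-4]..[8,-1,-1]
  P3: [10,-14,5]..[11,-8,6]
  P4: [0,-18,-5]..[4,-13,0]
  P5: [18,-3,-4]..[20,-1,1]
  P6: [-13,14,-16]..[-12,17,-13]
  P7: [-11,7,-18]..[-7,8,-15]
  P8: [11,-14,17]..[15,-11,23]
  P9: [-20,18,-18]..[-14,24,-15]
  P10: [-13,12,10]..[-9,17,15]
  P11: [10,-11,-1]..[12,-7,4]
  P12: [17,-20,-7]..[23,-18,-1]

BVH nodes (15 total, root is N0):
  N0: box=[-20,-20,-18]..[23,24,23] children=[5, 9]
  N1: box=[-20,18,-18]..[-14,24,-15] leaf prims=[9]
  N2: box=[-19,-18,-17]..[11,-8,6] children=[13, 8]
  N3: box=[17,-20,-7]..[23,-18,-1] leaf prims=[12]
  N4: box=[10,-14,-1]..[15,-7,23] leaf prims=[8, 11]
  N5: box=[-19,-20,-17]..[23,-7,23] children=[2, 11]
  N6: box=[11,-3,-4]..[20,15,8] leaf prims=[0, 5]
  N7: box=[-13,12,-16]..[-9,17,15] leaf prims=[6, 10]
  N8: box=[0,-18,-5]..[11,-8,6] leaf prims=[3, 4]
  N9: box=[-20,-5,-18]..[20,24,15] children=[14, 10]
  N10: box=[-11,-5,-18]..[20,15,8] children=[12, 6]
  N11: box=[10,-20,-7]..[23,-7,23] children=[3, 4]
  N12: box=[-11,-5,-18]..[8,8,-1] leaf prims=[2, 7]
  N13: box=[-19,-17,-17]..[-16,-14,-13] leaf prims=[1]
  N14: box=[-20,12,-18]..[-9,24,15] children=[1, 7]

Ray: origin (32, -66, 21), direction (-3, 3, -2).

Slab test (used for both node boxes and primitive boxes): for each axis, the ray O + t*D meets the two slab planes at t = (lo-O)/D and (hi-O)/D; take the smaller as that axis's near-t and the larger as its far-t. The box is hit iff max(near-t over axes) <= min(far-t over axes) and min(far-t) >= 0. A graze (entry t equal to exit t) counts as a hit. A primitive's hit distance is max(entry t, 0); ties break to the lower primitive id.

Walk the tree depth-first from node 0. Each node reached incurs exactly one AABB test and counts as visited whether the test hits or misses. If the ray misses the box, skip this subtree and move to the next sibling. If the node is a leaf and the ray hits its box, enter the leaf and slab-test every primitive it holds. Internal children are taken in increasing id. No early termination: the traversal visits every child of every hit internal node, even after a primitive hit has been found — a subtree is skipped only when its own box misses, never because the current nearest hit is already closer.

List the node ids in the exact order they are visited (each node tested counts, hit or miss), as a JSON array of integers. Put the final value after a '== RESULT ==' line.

Trace the traversal:
N0 x:[3,52/3] y:[46/3,30] z:[-1,39/2] -> hit [46/3,52/3], descend [5, 9]
  N5 x:[3,17] y:[46/3,59/3] z:[-1,19] -> hit [46/3,17], descend [2, 11]
    N2 x:[7,17] y:[16,58/3] z:[15/2,19] -> hit [16,17], descend [8, 13]
      N8 x:[7,32/3] y:[16,58/3] z:[15/2,13] -> miss, prune
      N13 x:[16,17] y:[49/3,52/3] z:[17,19] -> hit [17,17] leaf, test {P1@t=17}
    N11 x:[3,22/3] y:[46/3,59/3] z:[-1,14] -> miss, prune
  N9 x:[4,52/3] y:[61/3,30] z:[3,39/2] -> miss, prune

7 AABB tests over nodes [0, 5, 2, 8, 13, 11, 9]; 1 leaf entered; closest P1.

== RESULT ==
[0, 5, 2, 8, 13, 11, 9]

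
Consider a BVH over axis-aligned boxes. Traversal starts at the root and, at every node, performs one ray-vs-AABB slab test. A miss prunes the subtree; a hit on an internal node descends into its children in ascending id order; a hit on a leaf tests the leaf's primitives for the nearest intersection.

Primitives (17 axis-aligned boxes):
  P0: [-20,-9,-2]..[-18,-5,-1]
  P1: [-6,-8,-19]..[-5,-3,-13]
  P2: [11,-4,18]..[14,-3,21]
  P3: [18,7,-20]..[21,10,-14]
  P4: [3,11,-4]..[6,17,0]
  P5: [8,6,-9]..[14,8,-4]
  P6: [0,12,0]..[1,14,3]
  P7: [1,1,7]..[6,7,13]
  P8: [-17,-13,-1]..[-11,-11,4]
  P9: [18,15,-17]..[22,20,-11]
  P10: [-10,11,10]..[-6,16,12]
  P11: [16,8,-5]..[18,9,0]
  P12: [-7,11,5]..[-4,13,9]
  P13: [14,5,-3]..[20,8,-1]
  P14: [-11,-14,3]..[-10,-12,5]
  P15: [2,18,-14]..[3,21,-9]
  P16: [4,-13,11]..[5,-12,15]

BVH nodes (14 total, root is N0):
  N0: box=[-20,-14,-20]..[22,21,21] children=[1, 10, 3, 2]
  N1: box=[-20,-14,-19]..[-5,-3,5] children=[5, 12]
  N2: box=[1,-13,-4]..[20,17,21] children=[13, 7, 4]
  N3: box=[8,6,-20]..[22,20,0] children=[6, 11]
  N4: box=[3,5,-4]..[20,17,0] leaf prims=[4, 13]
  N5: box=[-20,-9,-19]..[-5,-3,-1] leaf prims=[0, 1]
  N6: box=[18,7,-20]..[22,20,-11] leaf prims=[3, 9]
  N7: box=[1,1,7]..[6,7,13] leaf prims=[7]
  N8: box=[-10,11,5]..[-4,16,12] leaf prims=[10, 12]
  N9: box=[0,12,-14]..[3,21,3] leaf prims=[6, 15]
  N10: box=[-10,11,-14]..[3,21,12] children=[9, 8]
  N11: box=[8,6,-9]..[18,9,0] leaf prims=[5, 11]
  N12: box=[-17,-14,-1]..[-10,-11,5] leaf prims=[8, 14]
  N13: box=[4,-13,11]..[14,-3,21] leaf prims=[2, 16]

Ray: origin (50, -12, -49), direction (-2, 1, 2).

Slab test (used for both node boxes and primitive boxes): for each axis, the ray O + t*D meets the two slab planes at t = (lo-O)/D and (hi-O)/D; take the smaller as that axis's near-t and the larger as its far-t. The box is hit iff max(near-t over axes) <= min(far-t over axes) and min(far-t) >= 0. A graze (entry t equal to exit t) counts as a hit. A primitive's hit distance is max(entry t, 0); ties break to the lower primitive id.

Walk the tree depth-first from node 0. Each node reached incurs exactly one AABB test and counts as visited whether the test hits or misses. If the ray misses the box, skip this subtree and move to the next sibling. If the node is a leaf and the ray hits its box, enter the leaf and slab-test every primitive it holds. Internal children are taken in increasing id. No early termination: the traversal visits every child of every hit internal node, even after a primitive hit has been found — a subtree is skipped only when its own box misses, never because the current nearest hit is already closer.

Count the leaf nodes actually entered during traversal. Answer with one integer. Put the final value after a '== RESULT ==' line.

Trace the traversal:
N0 x:[14,35] y:[-2,33] z:[29/2,35] -> hit [29/2,33], descend [1, 2, 3, 10]
  N1 x:[55/2,35] y:[-2,9] z:[15,27] -> miss, prune
  N2 x:[15,49/2] y:[-1,29] z:[45/2,35] -> hit [45/2,49/2], descend [4, 7, 13]
    N4 x:[15,47/2] y:[17,29] z:[45/2,49/2] -> hit [45/2,47/2] leaf, test {P4@t=23, P13(miss)}
    N7 x:[22,49/2] y:[13,19] z:[28,31] -> miss, prune
    N13 x:[18,23] y:[-1,9] z:[30,35] -> miss, prune
  N3 x:[14,21] y:[18,32] z:[29/2,49/2] -> hit [18,21], descend [6, 11]
    N6 x:[14,16] y:[19,32] z:[29/2,19] -> miss, prune
    N11 x:[16,21] y:[18,21] z:[20,49/2] -> hit [20,21] leaf, test {P5@t=20, P11(miss)}
  N10 x:[47/2,30] y:[23,33] z:[35/2,61/2] -> hit [47/2,30], descend [8, 9]
    N8 x:[27,30] y:[23,28] z:[27,61/2] -> hit [27,28] leaf, test {P10(miss), P12(miss)}
    N9 x:[47/2,25] y:[24,33] z:[35/2,26] -> hit [24,25] leaf, test {P6@t=49/2, P15(miss)}

12 AABB tests over nodes [0, 1, 2, 4, 7, 13, 3, 6, 11, 10, 8, 9]; 4 leaves entered; closest P5.

== RESULT ==
4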